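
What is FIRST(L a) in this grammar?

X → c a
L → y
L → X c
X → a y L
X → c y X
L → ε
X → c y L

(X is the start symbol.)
{ 'a', 'c', 'y' }

FIRST sets of the non-terminals involved (from the grammar, by fixed-point iteration):
  FIRST(L) = { 'a', 'c', 'y', ε }

To compute FIRST(L a), process the symbols left to right:
Symbol L is a non-terminal. Add FIRST(L) \ {ε} = { 'a', 'c', 'y' }
L is nullable (ε ∈ FIRST(L)), continue to the next symbol.
Symbol a is a terminal. Add 'a' and stop.
FIRST(L a) = { 'a', 'c', 'y' }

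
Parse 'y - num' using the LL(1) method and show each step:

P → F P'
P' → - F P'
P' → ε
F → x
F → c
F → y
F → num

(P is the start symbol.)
LL(1) parsing maintains a stack (initially the start symbol over $) and the input. At each step: if the stack top is a terminal, match it against the current input token; if it is a non-terminal N, replace it with the RHS of M[N, lookahead] (the unique production whose predict set contains the lookahead).

Stack is shown with the top on the left.

Stack     Input      Action
---------------------------
P $       y - num $  output P → F P'
F P' $    y - num $  output F → y
y P' $    y - num $  match 'y'
P' $      - num $    output P' → - F P'
- F P' $  - num $    match '-'
F P' $    num $      output F → num
num P' $  num $      match 'num'
P' $      $          output P' → ε
$         $          accept

The string is accepted.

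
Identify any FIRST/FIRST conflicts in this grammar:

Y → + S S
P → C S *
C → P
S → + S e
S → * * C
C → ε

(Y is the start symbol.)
A FIRST/FIRST conflict occurs when two productions N → α and N → β for the same non-terminal have FIRST(α) ∩ FIRST(β) ≠ ∅ (with ε ∈ FIRST of a nullable right-hand side, so two nullable alternatives also conflict).

FIRST sets of the non-terminals at (or reachable through a nullable prefix from) the front of some alternative:
  FIRST(P) = { '*', '+' }

Productions for C:
  C → P: FIRST = { '*', '+' }
  C → ε: FIRST = { ε }
Productions for S:
  S → + S e: FIRST = { '+' }
  S → * * C: FIRST = { '*' }
Y, P have only one production, so no FIRST/FIRST conflict is possible there.

All alternatives of each non-terminal have pairwise disjoint FIRST sets.

Answer: No FIRST/FIRST conflicts.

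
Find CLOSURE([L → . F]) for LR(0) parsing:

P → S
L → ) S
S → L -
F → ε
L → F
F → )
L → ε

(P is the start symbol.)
To compute CLOSURE, for each item [A → α.Bβ] where B is a non-terminal, add [B → .γ] for all productions B → γ; repeat for the newly added items until nothing changes.

Start with: [L → . F]
  [L → . F] has the dot before F: add [F → .], [F → . )]
No further items can be added.

CLOSURE = { [F → . )], [F → .], [L → . F] }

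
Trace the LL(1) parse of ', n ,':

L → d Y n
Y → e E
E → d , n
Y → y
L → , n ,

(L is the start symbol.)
Stack is shown with the top on the left.

Stack    Input    Action
------------------------
L $      , n , $  output L → , n ,
, n , $  , n , $  match ','
n , $    n , $    match 'n'
, $      , $      match ','
$        $        accept

The string is accepted.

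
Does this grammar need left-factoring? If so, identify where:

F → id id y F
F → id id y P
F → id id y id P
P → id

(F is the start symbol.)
Left-factoring is needed when two productions for the same non-terminal
share a common prefix on the right-hand side.

Productions for F:
  F → id id y F
  F → id id y P
  F → id id y id P

Found common prefix 'id id y' in productions for F

Answer: Yes, F has productions with common prefix 'id id y'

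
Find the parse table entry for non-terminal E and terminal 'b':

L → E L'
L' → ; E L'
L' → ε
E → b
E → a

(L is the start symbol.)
To find M[E, 'b'], we find productions for E where 'b' is in the predict set (PREDICT(N → α) = (FIRST(α) \ {ε}) ∪ (FOLLOW(N) if α ⇒* ε)).

E → b: PREDICT = { 'b' }
  'b' is in predict set, so this production goes in M[E, 'b']
E → a: PREDICT = { 'a' }

M[E, 'b'] = E → b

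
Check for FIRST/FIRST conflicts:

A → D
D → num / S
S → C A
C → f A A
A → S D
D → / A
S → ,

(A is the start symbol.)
A FIRST/FIRST conflict occurs when two productions N → α and N → β for the same non-terminal have FIRST(α) ∩ FIRST(β) ≠ ∅ (with ε ∈ FIRST of a nullable right-hand side, so two nullable alternatives also conflict).

FIRST sets of the non-terminals at (or reachable through a nullable prefix from) the front of some alternative:
  FIRST(D) = { '/', 'num' }
  FIRST(S) = { ',', 'f' }
  FIRST(C) = { 'f' }

Productions for A:
  A → D: FIRST = { '/', 'num' }
  A → S D: FIRST = { ',', 'f' }
Productions for D:
  D → num / S: FIRST = { 'num' }
  D → / A: FIRST = { '/' }
Productions for S:
  S → C A: FIRST = { 'f' }
  S → ,: FIRST = { ',' }
C has only one production, so no FIRST/FIRST conflict is possible there.

All alternatives of each non-terminal have pairwise disjoint FIRST sets.

Answer: No FIRST/FIRST conflicts.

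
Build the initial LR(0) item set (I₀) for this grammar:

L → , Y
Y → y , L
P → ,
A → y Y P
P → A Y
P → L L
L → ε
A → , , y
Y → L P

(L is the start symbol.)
First, augment the grammar with L' → L
I₀ = CLOSURE({ [L' → . L] }):
  [L' → . L] has the dot before L: add [L → . , Y], [L → .]
No further items can be added.

I₀ = { [L → . , Y], [L → .], [L' → . L] }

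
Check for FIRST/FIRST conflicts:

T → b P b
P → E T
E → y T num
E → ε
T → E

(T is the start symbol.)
No FIRST/FIRST conflicts.

FIRST sets of the non-terminals at (or reachable through a nullable prefix from) the front of some alternative:
  FIRST(E) = { 'y', ε }

Productions for T:
  T → b P b: FIRST = { 'b' }
  T → E: FIRST = { 'y', ε }
Productions for E:
  E → y T num: FIRST = { 'y' }
  E → ε: FIRST = { ε }
P has only one production, so no FIRST/FIRST conflict is possible there.

All alternatives of each non-terminal have pairwise disjoint FIRST sets.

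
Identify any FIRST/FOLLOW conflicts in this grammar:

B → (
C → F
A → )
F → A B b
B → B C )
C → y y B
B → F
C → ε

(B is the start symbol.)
Yes. C → F with FOLLOW(C) on { ')' }

A FIRST/FOLLOW conflict occurs when a non-terminal N has a nullable alternative N → β (β ⇒* ε) and another alternative N → α with FIRST(α) ∩ FOLLOW(N) ≠ ∅: on such a lookahead the parser cannot decide between expanding α and letting N vanish via β.

Nullable non-terminals: C.
FIRST sets used below: FIRST(F) = { ')' }

C: nullable alternative(s) C → ε; FOLLOW(C) = { ')' }
  C → F: FIRST \ {ε} = { ')' } — overlaps FOLLOW(C) on { ')' }: CONFLICT
  C → y y B: FIRST \ {ε} = { 'y' } — disjoint from FOLLOW(C)
  C → ε: FIRST \ {ε} = { } — this is the only nullable alternative, skip

A, B, F have no nullable alternative, so no FIRST/FOLLOW check is needed there.

So the grammar has 1 FIRST/FOLLOW conflict (marked CONFLICT above).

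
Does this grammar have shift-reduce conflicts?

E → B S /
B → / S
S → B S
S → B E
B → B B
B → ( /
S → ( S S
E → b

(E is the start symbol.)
Yes — I7: [B → B B .] vs [B → . ( /]; I10: [B → B B .] vs [B → . ( /]; I13: [S → B S .] vs [E → B S . /]; I14: [B → ( / .] vs [B → . ( /]

A shift-reduce conflict occurs when an LR(0) state has both:
  - a complete (reduce) item [A → α .] (dot at the end), and
  - a shift item [B → β . c γ] (dot before a terminal).

Augment with E' → E and build the canonical LR(0) collection (I0 = CLOSURE({[E' → . E]}), then GOTO on every symbol after a dot until no new states appear). It has 20 states:
  I0: { [B → . ( /], [B → . / S], [B → . B B], [E → . B S /], [E → . b], [E' → . E] }  — shift
  I1: { [B → ( . /] }  — shift
  I2: { [B → . ( /], [B → . / S], [B → . B B], [B → / . S], [S → . ( S S], [S → . B E], [S → . B S] }  — shift
  I3: { [B → . ( /], [B → . / S], [B → . B B], [B → B . B], [E → B . S /], [S → . ( S S], [S → . B E], [S → . B S] }  — shift
  I4: { [E' → E .] }  — accept
  I5: { [E → b .] }  — reduce
  I6: { [B → ( . /], [B → . ( /], [B → . / S], [B → . B B], [S → ( . S S], [S → . ( S S], [S → . B E], [S → . B S] }  — shift
  I7: { [B → . ( /], [B → . / S], [B → . B B], [B → B . B], [B → B B .], [E → . B S /], [E → . b], [S → . ( S S], [S → . B E], [S → . B S], [S → B . E], [S → B . S] }  — shift, reduce
  I8: { [E → B S . /] }  — shift
  I9: { [E → B S / .] }  — reduce
  I10: { [B → . ( /], [B → . / S], [B → . B B], [B → B . B], [B → B B .], [E → . B S /], [E → . b], [E → B . S /], [S → . ( S S], [S → . B E], [S → . B S], [S → B . E], [S → B . S] }  — shift, reduce
  I11: { [S → B E .] }  — reduce
  I12: { [S → B S .] }  — reduce
  I13: { [E → B S . /], [S → B S .] }  — shift, reduce
  I14: { [B → ( / .], [B → . ( /], [B → . / S], [B → . B B], [B → / . S], [S → . ( S S], [S → . B E], [S → . B S] }  — shift, reduce
  I15: { [B → . ( /], [B → . / S], [B → . B B], [B → B . B], [E → . B S /], [E → . b], [S → . ( S S], [S → . B E], [S → . B S], [S → B . E], [S → B . S] }  — shift
  I16: { [B → . ( /], [B → . / S], [B → . B B], [S → ( S . S], [S → . ( S S], [S → . B E], [S → . B S] }  — shift
  I17: { [S → ( S S .] }  — reduce
  I18: { [B → / S .] }  — reduce
  I19: { [B → ( / .] }  — reduce

I7 contains reduce item [B → B B .] and shift items [B → . ( /], [B → . / S], [E → . b], [S → . ( S S] — shift-reduce conflict.
I10 contains reduce item [B → B B .] and shift items [B → . ( /], [B → . / S], [E → . b], [S → . ( S S] — shift-reduce conflict.
I13 contains reduce item [S → B S .] and shift item [E → B S . /] — shift-reduce conflict.
I14 contains reduce item [B → ( / .] and shift items [B → . ( /], [B → . / S], [S → . ( S S] — shift-reduce conflict.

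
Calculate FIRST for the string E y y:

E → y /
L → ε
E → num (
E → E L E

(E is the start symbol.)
{ 'num', 'y' }

FIRST sets of the non-terminals involved (from the grammar, by fixed-point iteration):
  FIRST(E) = { 'num', 'y' }

To compute FIRST(E y y), process the symbols left to right:
Symbol E is a non-terminal. Add FIRST(E) \ {ε} = { 'num', 'y' }
E is not nullable (ε ∉ FIRST(E)), so stop here.
FIRST(E y y) = { 'num', 'y' }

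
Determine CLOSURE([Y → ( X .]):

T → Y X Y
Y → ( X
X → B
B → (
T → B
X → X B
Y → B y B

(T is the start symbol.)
{ [Y → ( X .] }

To compute CLOSURE, for each item [A → α.Bβ] where B is a non-terminal, add [B → .γ] for all productions B → γ; repeat for the newly added items until nothing changes.

Start with: [Y → ( X .]
The dot is at the end, so nothing is added.

CLOSURE = { [Y → ( X .] }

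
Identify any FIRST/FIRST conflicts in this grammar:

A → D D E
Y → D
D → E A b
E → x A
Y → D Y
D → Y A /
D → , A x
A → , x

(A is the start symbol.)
Yes. A → D D E / A → ',' x on { ',' }; Y → D / Y → D Y on { ',', 'x' }; D → E A b / D → Y A '/' on { 'x' }; D → Y A '/' / D → ',' A x on { ',' }

FIRST sets of the non-terminals at (or reachable through a nullable prefix from) the front of some alternative:
  FIRST(D) = { ',', 'x' }
  FIRST(E) = { 'x' }
  FIRST(Y) = { ',', 'x' }

Productions for A:
  A → D D E: FIRST = { ',', 'x' }
  A → , x: FIRST = { ',' }
Productions for Y:
  Y → D: FIRST = { ',', 'x' }
  Y → D Y: FIRST = { ',', 'x' }
Productions for D:
  D → E A b: FIRST = { 'x' }
  D → Y A /: FIRST = { ',', 'x' }
  D → , A x: FIRST = { ',' }
E has only one production, so no FIRST/FIRST conflict is possible there.

Conflict for A: A → D D E and A → , x
  Overlap: { ',' }
Conflict for Y: Y → D and Y → D Y
  Overlap: { ',', 'x' }
Conflict for D: D → E A b and D → Y A /
  Overlap: { 'x' }
Conflict for D: D → Y A / and D → , A x
  Overlap: { ',' }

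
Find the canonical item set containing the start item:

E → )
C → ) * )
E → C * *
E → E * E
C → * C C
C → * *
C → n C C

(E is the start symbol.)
{ [C → . ) * )], [C → . * *], [C → . * C C], [C → . n C C], [E → . )], [E → . C * *], [E → . E * E], [E' → . E] }

First, augment the grammar with E' → E
I₀ = CLOSURE({ [E' → . E] }):
  [E' → . E] has the dot before E: add [E → . )], [E → . C * *], [E → . E * E]
  [E → . C * *] has the dot before C: add [C → . ) * )], [C → . * C C], [C → . * *], [C → . n C C]
No further items can be added.

I₀ = { [C → . ) * )], [C → . * *], [C → . * C C], [C → . n C C], [E → . )], [E → . C * *], [E → . E * E], [E' → . E] }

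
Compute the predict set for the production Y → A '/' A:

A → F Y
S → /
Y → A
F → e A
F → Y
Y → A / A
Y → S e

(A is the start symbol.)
PREDICT(Y → A '/' A) = (FIRST(RHS) \ {ε}) ∪ (FOLLOW(Y) if ε ∈ FIRST(RHS), i.e. RHS ⇒* ε)
FIRST(A) = { '/', 'e' }
FIRST(A '/' A) = { '/', 'e' }
ε ∉ FIRST(A '/' A), so FOLLOW(Y) is not added.
PREDICT(Y → A '/' A) = { '/', 'e' }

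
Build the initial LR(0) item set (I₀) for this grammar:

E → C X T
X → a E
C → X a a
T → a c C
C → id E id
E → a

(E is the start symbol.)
{ [C → . X a a], [C → . id E id], [E → . C X T], [E → . a], [E' → . E], [X → . a E] }

First, augment the grammar with E' → E
I₀ = CLOSURE({ [E' → . E] }):
  [E' → . E] has the dot before E: add [E → . C X T], [E → . a]
  [E → . C X T] has the dot before C: add [C → . X a a], [C → . id E id]
  [C → . X a a] has the dot before X: add [X → . a E]
No further items can be added.

I₀ = { [C → . X a a], [C → . id E id], [E → . C X T], [E → . a], [E' → . E], [X → . a E] }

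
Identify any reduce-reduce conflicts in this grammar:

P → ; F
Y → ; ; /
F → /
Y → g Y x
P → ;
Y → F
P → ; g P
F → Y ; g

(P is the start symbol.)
Augment with P' → P and build the canonical LR(0) collection (I0 = CLOSURE({[P' → . P]}), then GOTO on every symbol after a dot until no new states appear). It has 19 states:
  I0: { [P → . ; F], [P → . ; g P], [P → . ;], [P' → . P] }  — shift
  I1: { [F → . /], [F → . Y ; g], [P → ; . F], [P → ; . g P], [P → ; .], [Y → . ; ; /], [Y → . F], [Y → . g Y x] }  — shift, reduce
  I2: { [P' → P .] }  — accept
  I3: { [F → / .] }  — reduce
  I4: { [Y → ; . ; /] }  — shift
  I5: { [P → ; F .], [Y → F .] }  — 2 reduces
  I6: { [F → Y . ; g] }  — shift
  I7: { [F → . /], [F → . Y ; g], [P → . ; F], [P → . ; g P], [P → . ;], [P → ; g . P], [Y → . ; ; /], [Y → . F], [Y → . g Y x], [Y → g . Y x] }  — shift
  I8: { [F → . /], [F → . Y ; g], [P → ; . F], [P → ; . g P], [P → ; .], [Y → . ; ; /], [Y → . F], [Y → . g Y x], [Y → ; . ; /] }  — shift, reduce
  I9: { [Y → F .] }  — reduce
  I10: { [P → ; g P .] }  — reduce
  I11: { [F → Y . ; g], [Y → g Y . x] }  — shift
  I12: { [F → . /], [F → . Y ; g], [Y → . ; ; /], [Y → . F], [Y → . g Y x], [Y → g . Y x] }  — shift
  I13: { [F → Y ; . g] }  — shift
  I14: { [Y → g Y x .] }  — reduce
  I15: { [F → Y ; g .] }  — reduce
  I16: { [Y → ; . ; /], [Y → ; ; . /] }  — shift
  I17: { [Y → ; ; / .] }  — reduce
  I18: { [Y → ; ; . /] }  — shift

I5 contains complete items [P → ; F .], [Y → F .] — reduce-reduce conflict.

Answer: Yes — I5: [P → ; F .] vs [Y → F .]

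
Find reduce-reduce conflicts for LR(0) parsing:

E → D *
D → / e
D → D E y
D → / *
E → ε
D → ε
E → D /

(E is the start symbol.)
Yes — I0: [D → .] vs [E → .]; I2: [D → .] vs [E → .]

A reduce-reduce conflict occurs when an LR(0) state has two complete items [A → α .] and [B → β .] — both call for a reduction, and with no lookahead the parser cannot choose between them.

Augment with E' → E and build the canonical LR(0) collection (I0 = CLOSURE({[E' → . E]}), then GOTO on every symbol after a dot until no new states appear). It has 10 states:
  I0: { [D → . / *], [D → . / e], [D → . D E y], [D → .], [E → . D *], [E → . D /], [E → .], [E' → . E] }  — shift, 2 reduces
  I1: { [D → / . *], [D → / . e] }  — shift
  I2: { [D → . / *], [D → . / e], [D → . D E y], [D → .], [D → D . E y], [E → . D *], [E → . D /], [E → .], [E → D . *], [E → D . /] }  — shift, 2 reduces
  I3: { [E' → E .] }  — accept
  I4: { [E → D * .] }  — reduce
  I5: { [D → / . *], [D → / . e], [E → D / .] }  — shift, reduce
  I6: { [D → D E . y] }  — shift
  I7: { [D → D E y .] }  — reduce
  I8: { [D → / * .] }  — reduce
  I9: { [D → / e .] }  — reduce

I0 contains complete items [D → .], [E → .] — reduce-reduce conflict.
I2 contains complete items [D → .], [E → .] — reduce-reduce conflict.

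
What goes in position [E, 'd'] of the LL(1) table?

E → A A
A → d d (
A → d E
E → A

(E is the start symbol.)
To find M[E, 'd'], we find productions for E where 'd' is in the predict set (PREDICT(N → α) = (FIRST(α) \ {ε}) ∪ (FOLLOW(N) if α ⇒* ε)).

Relevant sets:
  FIRST(A) = { 'd' }

E → A A: PREDICT = { 'd' }
  'd' is in predict set, so this production goes in M[E, 'd']
E → A: PREDICT = { 'd' }
  'd' is in predict set, so this production goes in M[E, 'd']

M[E, 'd'] = E → A A, E → A  (a multiply-defined cell — the grammar is not LL(1))

Answer: E → A A, E → A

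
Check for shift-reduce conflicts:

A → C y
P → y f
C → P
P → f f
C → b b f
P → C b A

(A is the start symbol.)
A shift-reduce conflict occurs when an LR(0) state has both:
  - a complete (reduce) item [A → α .] (dot at the end), and
  - a shift item [B → β . c γ] (dot before a terminal).

Augment with A' → A and build the canonical LR(0) collection (I0 = CLOSURE({[A' → . A]}), then GOTO on every symbol after a dot until no new states appear). It has 14 states:
  I0: { [A → . C y], [A' → . A], [C → . P], [C → . b b f], [P → . C b A], [P → . f f], [P → . y f] }  — shift
  I1: { [A' → A .] }  — accept
  I2: { [A → C . y], [P → C . b A] }  — shift
  I3: { [C → P .] }  — reduce
  I4: { [C → b . b f] }  — shift
  I5: { [P → f . f] }  — shift
  I6: { [P → y . f] }  — shift
  I7: { [P → y f .] }  — reduce
  I8: { [P → f f .] }  — reduce
  I9: { [C → b b . f] }  — shift
  I10: { [C → b b f .] }  — reduce
  I11: { [A → . C y], [C → . P], [C → . b b f], [P → . C b A], [P → . f f], [P → . y f], [P → C b . A] }  — shift
  I12: { [A → C y .] }  — reduce
  I13: { [P → C b A .] }  — reduce

No state contains both a complete item and a shift item.

Answer: No shift-reduce conflicts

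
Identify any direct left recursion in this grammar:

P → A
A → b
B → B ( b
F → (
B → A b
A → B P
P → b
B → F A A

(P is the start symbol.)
Yes, B is left-recursive

Direct left recursion occurs when N → N α for some non-terminal N (the right-hand side begins with the left-hand side itself).

P → A: starts with A
A → b: starts with b
B → B ( b: LEFT RECURSIVE (starts with B)
F → (: starts with '('
B → A b: starts with A
A → B P: starts with B
P → b: starts with b
B → F A A: starts with F

The grammar has direct left recursion on: B.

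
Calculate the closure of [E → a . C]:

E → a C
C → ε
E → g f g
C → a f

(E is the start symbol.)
{ [C → . a f], [C → .], [E → a . C] }

To compute CLOSURE, for each item [A → α.Bβ] where B is a non-terminal, add [B → .γ] for all productions B → γ; repeat for the newly added items until nothing changes.

Start with: [E → a . C]
  [E → a . C] has the dot before C: add [C → .], [C → . a f]
No further items can be added.

CLOSURE = { [C → . a f], [C → .], [E → a . C] }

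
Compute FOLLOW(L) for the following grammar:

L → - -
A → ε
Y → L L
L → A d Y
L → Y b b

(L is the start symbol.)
To compute FOLLOW(L), find every occurrence of L on a right-hand side N → α L β: add FIRST(β) \ {ε}, and if β is empty or nullable also add FOLLOW(N). Iterate to a fixed point.

L is the start symbol, so $ ∈ FOLLOW(L).
In Y → L L: L is followed by L, add FIRST(L) \ {ε} = { '-', 'd' }
In Y → L L: L is at the end, add FOLLOW(Y)

The FOLLOW sets referred to above (computed the same way, to a fixed point):
  FOLLOW(Y) = { $, '-', 'b', 'd' }

Taking the union: FOLLOW(L) = { $, '-', 'b', 'd' }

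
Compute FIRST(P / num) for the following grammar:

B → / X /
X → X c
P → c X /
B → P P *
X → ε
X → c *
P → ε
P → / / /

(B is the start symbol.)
FIRST sets of the non-terminals involved (from the grammar, by fixed-point iteration):
  FIRST(P) = { '/', 'c', ε }

To compute FIRST(P / num), process the symbols left to right:
Symbol P is a non-terminal. Add FIRST(P) \ {ε} = { '/', 'c' }
P is nullable (ε ∈ FIRST(P)), continue to the next symbol.
Symbol / is a terminal. Add '/' and stop.
FIRST(P / num) = { '/', 'c' }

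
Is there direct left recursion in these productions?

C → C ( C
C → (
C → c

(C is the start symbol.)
Yes, C is left-recursive

C → C ( C: LEFT RECURSIVE (starts with C)
C → (: starts with '('
C → c: starts with c

The grammar has direct left recursion on: C.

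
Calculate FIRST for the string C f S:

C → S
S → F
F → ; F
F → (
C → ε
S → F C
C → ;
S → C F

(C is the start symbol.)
{ '(', ';', 'f' }

FIRST sets of the non-terminals involved (from the grammar, by fixed-point iteration):
  FIRST(C) = { '(', ';', ε }

To compute FIRST(C f S), process the symbols left to right:
Symbol C is a non-terminal. Add FIRST(C) \ {ε} = { '(', ';' }
C is nullable (ε ∈ FIRST(C)), continue to the next symbol.
Symbol f is a terminal. Add 'f' and stop.
FIRST(C f S) = { '(', ';', 'f' }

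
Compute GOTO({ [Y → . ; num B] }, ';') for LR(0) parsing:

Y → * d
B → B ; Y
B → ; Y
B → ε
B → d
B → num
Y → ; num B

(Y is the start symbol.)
GOTO(I, ';') = CLOSURE({ [A → αX.β] : [A → α.Xβ] ∈ I, X = ';' })

Items with dot before ';', with the dot advanced:
  [Y → . ; num B] → [Y → ; . num B]
Closure adds nothing (no advanced item has the dot before a non-terminal).

GOTO = { [Y → ; . num B] }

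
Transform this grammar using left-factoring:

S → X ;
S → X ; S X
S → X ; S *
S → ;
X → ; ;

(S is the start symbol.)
S → X ; S'
S' → ε
S' → S S''
S'' → X
S'' → *
S → ;
X → ; ;

Left-factoring transforms A → αβ₁ | αβ₂ into A → αA' and A' → β₁ | β₂
(α is the longest common prefix among the alternatives). Repeat until
no nonterminal has two alternatives with a common prefix.

Round 1: S has alternatives sharing prefix 'X ;'. Introduce S': S → X ; S'
  Add: S' → ε
  Add: S' → S X
  Add: S' → S *

Round 2: S' has alternatives sharing prefix 'S'. Introduce S'': S' → S S''
  Add: S'' → X
  Add: S'' → *

No remaining common prefixes — done.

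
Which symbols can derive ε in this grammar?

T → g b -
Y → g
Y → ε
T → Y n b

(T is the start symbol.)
{ 'Y' }

ε-productions: Y → ε
So Y is immediately nullable.
No further non-terminal can be added: every production for the remaining non-terminals contains a terminal or a non-nullable non-terminal.
Nullable = { 'Y' }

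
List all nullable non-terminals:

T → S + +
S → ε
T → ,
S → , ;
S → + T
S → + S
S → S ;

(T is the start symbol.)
A non-terminal is nullable if it can derive ε (the empty string): either it has an ε-production, or it has a production whose right-hand side consists entirely of nullable non-terminals.

ε-productions: S → ε
So S is immediately nullable.
No further non-terminal can be added: every production for the remaining non-terminals contains a terminal or a non-nullable non-terminal.
Nullable = { 'S' }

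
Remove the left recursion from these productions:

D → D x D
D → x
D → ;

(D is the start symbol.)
D → x D'
D → ; D'
D' → x D D'
D' → ε

D is directly left-recursive. The standard transformation for
  A → A α₁ | ... | A α_m | β₁ | ... | β_n
is
  A  → β₁ A' | ... | β_n A'
  A' → α₁ A' | ... | α_m A' | ε

D → x becomes D → x D'
D → ; becomes D → ; D'
D → D x D becomes D' → x D D'
Add D' → ε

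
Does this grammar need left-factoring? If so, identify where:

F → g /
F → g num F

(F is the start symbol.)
Yes, F has productions with common prefix 'g'

Left-factoring is needed when two productions for the same non-terminal
share a common prefix on the right-hand side.

Productions for F:
  F → g /
  F → g num F

Found common prefix 'g' in productions for F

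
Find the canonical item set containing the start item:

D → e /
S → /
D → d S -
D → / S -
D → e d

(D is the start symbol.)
{ [D → . / S -], [D → . d S -], [D → . e /], [D → . e d], [D' → . D] }

First, augment the grammar with D' → D
I₀ = CLOSURE({ [D' → . D] }):
  [D' → . D] has the dot before D: add [D → . e /], [D → . d S -], [D → . / S -], [D → . e d]
No further items can be added.

I₀ = { [D → . / S -], [D → . d S -], [D → . e /], [D → . e d], [D' → . D] }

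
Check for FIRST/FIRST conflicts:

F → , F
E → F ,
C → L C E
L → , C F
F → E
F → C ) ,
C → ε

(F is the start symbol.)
Yes. F → ',' F / F → E on { ',' }; F → ',' F / F → C ')' ',' on { ',' }; F → E / F → C ')' ',' on { ')', ',' }

FIRST sets of the non-terminals at (or reachable through a nullable prefix from) the front of some alternative:
  FIRST(E) = { ')', ',' }
  FIRST(C) = { ',', ε }
  FIRST(L) = { ',' }

Productions for F:
  F → , F: FIRST = { ',' }
  F → E: FIRST = { ')', ',' }
  F → C ) ,: FIRST = { ')', ',' }
Productions for C:
  C → L C E: FIRST = { ',' }
  C → ε: FIRST = { ε }
E, L have only one production, so no FIRST/FIRST conflict is possible there.

Conflict for F: F → , F and F → E
  Overlap: { ',' }
Conflict for F: F → , F and F → C ) ,
  Overlap: { ',' }
Conflict for F: F → E and F → C ) ,
  Overlap: { ')', ',' }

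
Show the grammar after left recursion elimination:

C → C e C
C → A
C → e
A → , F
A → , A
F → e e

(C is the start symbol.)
C → A C'
C → e C'
C' → e C C'
C' → ε
A → , F
A → , A
F → e e

C is directly left-recursive. The standard transformation for
  A → A α₁ | ... | A α_m | β₁ | ... | β_n
is
  A  → β₁ A' | ... | β_n A'
  A' → α₁ A' | ... | α_m A' | ε

C → A becomes C → A C'
C → e becomes C → e C'
C → C e C becomes C' → e C C'
Add C' → ε

Productions for other non-terminals are unchanged:
  A → , F
  A → , A
  F → e e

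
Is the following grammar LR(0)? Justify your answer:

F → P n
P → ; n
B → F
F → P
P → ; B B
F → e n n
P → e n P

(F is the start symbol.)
No. Shift-reduce conflict between [F → P .] and [F → P . n]

Augment with F' → F and build the canonical LR(0) collection (I0 = CLOSURE({[F' → . F]}), then GOTO on every symbol after a dot until no new states appear). It has 15 states:
  I0: { [F → . P n], [F → . P], [F → . e n n], [F' → . F], [P → . ; B B], [P → . ; n], [P → . e n P] }  — shift
  I1: { [B → . F], [F → . P n], [F → . P], [F → . e n n], [P → . ; B B], [P → . ; n], [P → . e n P], [P → ; . B B], [P → ; . n] }  — shift
  I2: { [F' → F .] }  — accept
  I3: { [F → P . n], [F → P .] }  — shift, reduce
  I4: { [F → e . n n], [P → e . n P] }  — shift
  I5: { [F → e n . n], [P → . ; B B], [P → . ; n], [P → . e n P], [P → e n . P] }  — shift
  I6: { [P → e n P .] }  — reduce
  I7: { [P → e . n P] }  — shift
  I8: { [F → e n n .] }  — reduce
  I9: { [P → . ; B B], [P → . ; n], [P → . e n P], [P → e n . P] }  — shift
  I10: { [F → P n .] }  — reduce
  I11: { [B → . F], [F → . P n], [F → . P], [F → . e n n], [P → . ; B B], [P → . ; n], [P → . e n P], [P → ; B . B] }  — shift
  I12: { [B → F .] }  — reduce
  I13: { [P → ; n .] }  — reduce
  I14: { [P → ; B B .] }  — reduce

Conflict in state I3:
  Shift-reduce conflict between [F → P .] and [F → P . n]
So the grammar is NOT LR(0).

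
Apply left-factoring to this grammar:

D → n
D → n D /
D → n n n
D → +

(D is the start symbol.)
Left-factoring transforms A → αβ₁ | αβ₂ into A → αA' and A' → β₁ | β₂
(α is the longest common prefix among the alternatives). Repeat until
no nonterminal has two alternatives with a common prefix.

Round 1: D has alternatives sharing prefix 'n'. Introduce D': D → n D'
  Add: D' → ε
  Add: D' → D /
  Add: D' → n n

No remaining common prefixes — done.

Resulting grammar:
D → n D'
D' → ε
D' → D /
D' → n n
D → +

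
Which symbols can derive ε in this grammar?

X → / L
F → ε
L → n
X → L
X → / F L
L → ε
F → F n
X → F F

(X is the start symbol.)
A non-terminal is nullable if it can derive ε (the empty string): either it has an ε-production, or it has a production whose right-hand side consists entirely of nullable non-terminals.

ε-productions: F → ε, L → ε
So F, L are immediately nullable.
X → L: every symbol on the right is nullable, so X is nullable too.
Every non-terminal is now nullable.
Nullable = { 'F', 'L', 'X' }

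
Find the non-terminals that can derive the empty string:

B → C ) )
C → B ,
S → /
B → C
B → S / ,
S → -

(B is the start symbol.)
A non-terminal is nullable if it can derive ε (the empty string): either it has an ε-production, or it has a production whose right-hand side consists entirely of nullable non-terminals.

There are no ε-productions, so no non-terminal can derive ε.
No non-terminals are nullable.

Answer: None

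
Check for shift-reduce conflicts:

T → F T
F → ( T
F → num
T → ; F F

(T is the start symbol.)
No shift-reduce conflicts

A shift-reduce conflict occurs when an LR(0) state has both:
  - a complete (reduce) item [A → α .] (dot at the end), and
  - a shift item [B → β . c γ] (dot before a terminal).

Augment with T' → T and build the canonical LR(0) collection (I0 = CLOSURE({[T' → . T]}), then GOTO on every symbol after a dot until no new states appear). It has 10 states:
  I0: { [F → . ( T], [F → . num], [T → . ; F F], [T → . F T], [T' → . T] }  — shift
  I1: { [F → ( . T], [F → . ( T], [F → . num], [T → . ; F F], [T → . F T] }  — shift
  I2: { [F → . ( T], [F → . num], [T → ; . F F] }  — shift
  I3: { [F → . ( T], [F → . num], [T → . ; F F], [T → . F T], [T → F . T] }  — shift
  I4: { [T' → T .] }  — accept
  I5: { [F → num .] }  — reduce
  I6: { [T → F T .] }  — reduce
  I7: { [F → . ( T], [F → . num], [T → ; F . F] }  — shift
  I8: { [T → ; F F .] }  — reduce
  I9: { [F → ( T .] }  — reduce

No state contains both a complete item and a shift item.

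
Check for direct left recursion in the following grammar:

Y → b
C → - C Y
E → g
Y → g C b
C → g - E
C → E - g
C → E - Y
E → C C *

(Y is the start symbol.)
No direct left recursion

Direct left recursion occurs when N → N α for some non-terminal N (the right-hand side begins with the left-hand side itself).

Y → b: starts with b
C → - C Y: starts with '-'
E → g: starts with g
Y → g C b: starts with g
C → g - E: starts with g
C → E - g: starts with E
C → E - Y: starts with E
E → C C *: starts with C

No direct left recursion found.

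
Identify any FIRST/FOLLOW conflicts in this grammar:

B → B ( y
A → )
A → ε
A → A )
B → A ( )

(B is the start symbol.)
Yes. A → ')' with FOLLOW(A) on { ')' }; A → A ')' with FOLLOW(A) on { ')' }

Nullable non-terminals: A.
FIRST sets used below: FIRST(A) = { ')', ε }

A: nullable alternative(s) A → ε; FOLLOW(A) = { '(', ')' }
  A → ): FIRST \ {ε} = { ')' } — overlaps FOLLOW(A) on { ')' }: CONFLICT
  A → ε: FIRST \ {ε} = { } — this is the only nullable alternative, skip
  A → A ): FIRST \ {ε} = { ')' } — overlaps FOLLOW(A) on { ')' }: CONFLICT

B has no nullable alternative, so no FIRST/FOLLOW check is needed there.

So the grammar has 2 FIRST/FOLLOW conflicts (marked CONFLICT above).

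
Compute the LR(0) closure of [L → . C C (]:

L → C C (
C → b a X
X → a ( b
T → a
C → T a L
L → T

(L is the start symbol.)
To compute CLOSURE, for each item [A → α.Bβ] where B is a non-terminal, add [B → .γ] for all productions B → γ; repeat for the newly added items until nothing changes.

Start with: [L → . C C (]
  [L → . C C (] has the dot before C: add [C → . b a X], [C → . T a L]
  [C → . T a L] has the dot before T: add [T → . a]
No further items can be added.

CLOSURE = { [C → . T a L], [C → . b a X], [L → . C C (], [T → . a] }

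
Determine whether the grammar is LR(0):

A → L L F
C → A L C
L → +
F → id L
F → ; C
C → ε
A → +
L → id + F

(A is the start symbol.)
Augment with A' → A and build the canonical LR(0) collection (I0 = CLOSURE({[A' → . A]}), then GOTO on every symbol after a dot until no new states appear). It has 17 states:
  I0: { [A → . +], [A → . L L F], [A' → . A], [L → . +], [L → . id + F] }  — shift
  I1: { [A → + .], [L → + .] }  — 2 reduces
  I2: { [A' → A .] }  — accept
  I3: { [A → L . L F], [L → . +], [L → . id + F] }  — shift
  I4: { [L → id . + F] }  — shift
  I5: { [F → . ; C], [F → . id L], [L → id + . F] }  — shift
  I6: { [A → . +], [A → . L L F], [C → . A L C], [C → .], [F → ; . C], [L → . +], [L → . id + F] }  — shift, reduce
  I7: { [L → id + F .] }  — reduce
  I8: { [F → id . L], [L → . +], [L → . id + F] }  — shift
  I9: { [L → + .] }  — reduce
  I10: { [F → id L .] }  — reduce
  I11: { [C → A . L C], [L → . +], [L → . id + F] }  — shift
  I12: { [F → ; C .] }  — reduce
  I13: { [A → . +], [A → . L L F], [C → . A L C], [C → .], [C → A L . C], [L → . +], [L → . id + F] }  — shift, reduce
  I14: { [C → A L C .] }  — reduce
  I15: { [A → L L . F], [F → . ; C], [F → . id L] }  — shift
  I16: { [A → L L F .] }  — reduce

Conflict in state I1:
  Reduce-reduce conflict: [A → + .] and [L → + .]
So the grammar is NOT LR(0).

Answer: No. Reduce-reduce conflict: [A → + .] and [L → + .]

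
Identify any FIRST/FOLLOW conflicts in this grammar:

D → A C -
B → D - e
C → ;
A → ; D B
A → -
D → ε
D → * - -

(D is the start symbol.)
Yes. D → A C '-' with FOLLOW(D) on { '-', ';' }; D → '*' '-' '-' with FOLLOW(D) on { '*' }

Nullable non-terminals: D.
FIRST sets used below: FIRST(A) = { '-', ';' }

D: nullable alternative(s) D → ε; FOLLOW(D) = { $, '*', '-', ';' }
  D → A C -: FIRST \ {ε} = { '-', ';' } — overlaps FOLLOW(D) on { '-', ';' }: CONFLICT
  D → ε: FIRST \ {ε} = { } — this is the only nullable alternative, skip
  D → * - -: FIRST \ {ε} = { '*' } — overlaps FOLLOW(D) on { '*' }: CONFLICT

A, B, C have no nullable alternative, so no FIRST/FOLLOW check is needed there.

So the grammar has 2 FIRST/FOLLOW conflicts (marked CONFLICT above).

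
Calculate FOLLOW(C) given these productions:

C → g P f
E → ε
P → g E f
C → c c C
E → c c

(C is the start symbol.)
To compute FOLLOW(C), find every occurrence of C on a right-hand side N → α C β: add FIRST(β) \ {ε}, and if β is empty or nullable also add FOLLOW(N). Iterate to a fixed point.

C is the start symbol, so $ ∈ FOLLOW(C).
In C → c c C: C is at the end; this adds FOLLOW(C) to itself — nothing new

Taking the union: FOLLOW(C) = { $ }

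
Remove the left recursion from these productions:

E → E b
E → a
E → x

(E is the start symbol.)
E → a E'
E → x E'
E' → b E'
E' → ε

E is directly left-recursive. The standard transformation for
  A → A α₁ | ... | A α_m | β₁ | ... | β_n
is
  A  → β₁ A' | ... | β_n A'
  A' → α₁ A' | ... | α_m A' | ε

E → a becomes E → a E'
E → x becomes E → x E'
E → E b becomes E' → b E'
Add E' → ε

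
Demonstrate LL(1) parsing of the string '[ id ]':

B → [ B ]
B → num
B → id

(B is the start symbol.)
Stack is shown with the top on the left.

Stack    Input     Action
-------------------------
B $      [ id ] $  output B → [ B ]
[ B ] $  [ id ] $  match '['
B ] $    id ] $    output B → id
id ] $   id ] $    match 'id'
] $      ] $       match ']'
$        $         accept

The string is accepted.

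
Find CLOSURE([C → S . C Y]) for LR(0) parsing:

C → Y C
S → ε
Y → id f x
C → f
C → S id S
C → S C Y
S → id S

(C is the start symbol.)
To compute CLOSURE, for each item [A → α.Bβ] where B is a non-terminal, add [B → .γ] for all productions B → γ; repeat for the newly added items until nothing changes.

Start with: [C → S . C Y]
  [C → S . C Y] has the dot before C: add [C → . Y C], [C → . f], [C → . S id S], [C → . S C Y]
  [C → . Y C] has the dot before Y: add [Y → . id f x]
  [C → . S id S] has the dot before S: add [S → .], [S → . id S]
No further items can be added.

CLOSURE = { [C → . S C Y], [C → . S id S], [C → . Y C], [C → . f], [C → S . C Y], [S → . id S], [S → .], [Y → . id f x] }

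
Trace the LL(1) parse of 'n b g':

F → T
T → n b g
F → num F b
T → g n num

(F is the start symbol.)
Stack is shown with the top on the left.

Stack    Input    Action
------------------------
F $      n b g $  output F → T
T $      n b g $  output T → n b g
n b g $  n b g $  match 'n'
b g $    b g $    match 'b'
g $      g $      match 'g'
$        $        accept

The string is accepted.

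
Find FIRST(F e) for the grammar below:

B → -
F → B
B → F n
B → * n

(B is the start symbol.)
FIRST sets of the non-terminals involved (from the grammar, by fixed-point iteration):
  FIRST(F) = { '*', '-' }

To compute FIRST(F e), process the symbols left to right:
Symbol F is a non-terminal. Add FIRST(F) \ {ε} = { '*', '-' }
F is not nullable (ε ∉ FIRST(F)), so stop here.
FIRST(F e) = { '*', '-' }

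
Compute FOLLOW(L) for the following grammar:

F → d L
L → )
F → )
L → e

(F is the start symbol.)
To compute FOLLOW(L), find every occurrence of L on a right-hand side N → α L β: add FIRST(β) \ {ε}, and if β is empty or nullable also add FOLLOW(N). Iterate to a fixed point.

In F → d L: L is at the end, add FOLLOW(F)

The FOLLOW sets referred to above (computed the same way, to a fixed point):
  FOLLOW(F) = { $ }

Taking the union: FOLLOW(L) = { $ }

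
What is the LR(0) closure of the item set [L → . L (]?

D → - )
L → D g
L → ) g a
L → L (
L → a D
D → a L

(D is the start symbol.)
To compute CLOSURE, for each item [A → α.Bβ] where B is a non-terminal, add [B → .γ] for all productions B → γ; repeat for the newly added items until nothing changes.

Start with: [L → . L (]
  [L → . L (] has the dot before L: add [L → . D g], [L → . ) g a], [L → . a D]
  [L → . D g] has the dot before D: add [D → . - )], [D → . a L]
No further items can be added.

CLOSURE = { [D → . - )], [D → . a L], [L → . ) g a], [L → . D g], [L → . L (], [L → . a D] }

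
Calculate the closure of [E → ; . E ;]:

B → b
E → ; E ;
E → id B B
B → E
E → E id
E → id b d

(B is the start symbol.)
{ [E → . ; E ;], [E → . E id], [E → . id B B], [E → . id b d], [E → ; . E ;] }

To compute CLOSURE, for each item [A → α.Bβ] where B is a non-terminal, add [B → .γ] for all productions B → γ; repeat for the newly added items until nothing changes.

Start with: [E → ; . E ;]
  [E → ; . E ;] has the dot before E: add [E → . ; E ;], [E → . id B B], [E → . E id], [E → . id b d]
No further items can be added.

CLOSURE = { [E → . ; E ;], [E → . E id], [E → . id B B], [E → . id b d], [E → ; . E ;] }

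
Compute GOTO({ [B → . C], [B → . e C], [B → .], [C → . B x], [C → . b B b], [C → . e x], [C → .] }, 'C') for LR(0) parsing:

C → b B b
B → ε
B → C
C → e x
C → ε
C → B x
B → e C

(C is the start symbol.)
{ [B → C .] }

GOTO(I, 'C') = CLOSURE({ [A → αX.β] : [A → α.Xβ] ∈ I, X = 'C' })

Items with dot before 'C', with the dot advanced:
  [B → . C] → [B → C .]
Closure adds nothing (no advanced item has the dot before a non-terminal).

GOTO = { [B → C .] }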